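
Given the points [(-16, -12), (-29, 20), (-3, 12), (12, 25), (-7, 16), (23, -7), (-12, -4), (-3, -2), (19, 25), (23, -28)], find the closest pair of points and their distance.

Computing all pairwise distances among 10 points:

d((-16, -12), (-29, 20)) = 34.5398
d((-16, -12), (-3, 12)) = 27.2947
d((-16, -12), (12, 25)) = 46.4004
d((-16, -12), (-7, 16)) = 29.4109
d((-16, -12), (23, -7)) = 39.3192
d((-16, -12), (-12, -4)) = 8.9443
d((-16, -12), (-3, -2)) = 16.4012
d((-16, -12), (19, 25)) = 50.9313
d((-16, -12), (23, -28)) = 42.1545
d((-29, 20), (-3, 12)) = 27.2029
d((-29, 20), (12, 25)) = 41.3038
d((-29, 20), (-7, 16)) = 22.3607
d((-29, 20), (23, -7)) = 58.5918
d((-29, 20), (-12, -4)) = 29.4109
d((-29, 20), (-3, -2)) = 34.0588
d((-29, 20), (19, 25)) = 48.2597
d((-29, 20), (23, -28)) = 70.7672
d((-3, 12), (12, 25)) = 19.8494
d((-3, 12), (-7, 16)) = 5.6569 <-- minimum
d((-3, 12), (23, -7)) = 32.2025
d((-3, 12), (-12, -4)) = 18.3576
d((-3, 12), (-3, -2)) = 14.0
d((-3, 12), (19, 25)) = 25.5539
d((-3, 12), (23, -28)) = 47.7074
d((12, 25), (-7, 16)) = 21.0238
d((12, 25), (23, -7)) = 33.8378
d((12, 25), (-12, -4)) = 37.6431
d((12, 25), (-3, -2)) = 30.8869
d((12, 25), (19, 25)) = 7.0
d((12, 25), (23, -28)) = 54.1295
d((-7, 16), (23, -7)) = 37.8021
d((-7, 16), (-12, -4)) = 20.6155
d((-7, 16), (-3, -2)) = 18.4391
d((-7, 16), (19, 25)) = 27.5136
d((-7, 16), (23, -28)) = 53.2541
d((23, -7), (-12, -4)) = 35.1283
d((23, -7), (-3, -2)) = 26.4764
d((23, -7), (19, 25)) = 32.249
d((23, -7), (23, -28)) = 21.0
d((-12, -4), (-3, -2)) = 9.2195
d((-12, -4), (19, 25)) = 42.45
d((-12, -4), (23, -28)) = 42.4382
d((-3, -2), (19, 25)) = 34.8281
d((-3, -2), (23, -28)) = 36.7696
d((19, 25), (23, -28)) = 53.1507

Closest pair: (-3, 12) and (-7, 16) with distance 5.6569

The closest pair is (-3, 12) and (-7, 16) with Euclidean distance 5.6569. For 10 points, brute-force pairwise comparison is shown above. For large n, the divide-and-conquer algorithm (sort by x, recurse on halves, check the dividing strip) achieves O(n log n).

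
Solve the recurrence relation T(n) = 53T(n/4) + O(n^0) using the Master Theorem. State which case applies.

Master Theorem for T(n) = 53T(n/4) + O(n^0):

a = 53, b = 4, c = 0
log_b(a) = log_4(53) = 2.8640

Case 1: c = 0 < log_4(53) = 2.8640
T(n) = O(n^(log_4 53))

For T(n) = 53T(n/4) + O(n^0): log_4(53) = 2.8640. This is Case 1 of the Master Theorem (c < log_b(a), work dominated by leaves), giving O(n^(log_4 53)).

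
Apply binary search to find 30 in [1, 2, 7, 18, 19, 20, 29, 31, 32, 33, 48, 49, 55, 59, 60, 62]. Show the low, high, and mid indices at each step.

Binary search for 30 in [1, 2, 7, 18, 19, 20, 29, 31, 32, 33, 48, 49, 55, 59, 60, 62]:

lo=0, hi=15, mid=7, arr[mid]=31 -> 31 > 30, search left half
lo=0, hi=6, mid=3, arr[mid]=18 -> 18 < 30, search right half
lo=4, hi=6, mid=5, arr[mid]=20 -> 20 < 30, search right half
lo=6, hi=6, mid=6, arr[mid]=29 -> 29 < 30, search right half
lo=7 > hi=6, target 30 not found

Binary search determines that 30 is not in the array after 4 comparisons. The search space was exhausted without finding the target.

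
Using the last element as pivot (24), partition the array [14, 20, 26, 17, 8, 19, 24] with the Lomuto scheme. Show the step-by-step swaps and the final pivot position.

Lomuto partition with pivot = 24:

Initial array: [14, 20, 26, 17, 8, 19, 24]

arr[0]=14 <= 24: swap with position 0, array becomes [14, 20, 26, 17, 8, 19, 24]
arr[1]=20 <= 24: swap with position 1, array becomes [14, 20, 26, 17, 8, 19, 24]
arr[2]=26 > 24: no swap
arr[3]=17 <= 24: swap with position 2, array becomes [14, 20, 17, 26, 8, 19, 24]
arr[4]=8 <= 24: swap with position 3, array becomes [14, 20, 17, 8, 26, 19, 24]
arr[5]=19 <= 24: swap with position 4, array becomes [14, 20, 17, 8, 19, 26, 24]

Place pivot at position 5: [14, 20, 17, 8, 19, 24, 26]
Pivot position: 5

After partitioning with pivot 24, the array becomes [14, 20, 17, 8, 19, 24, 26]. The pivot is placed at index 5. All elements to the left of the pivot are <= 24, and all elements to the right are > 24.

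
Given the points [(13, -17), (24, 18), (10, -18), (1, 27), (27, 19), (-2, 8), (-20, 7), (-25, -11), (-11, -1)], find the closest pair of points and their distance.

Computing all pairwise distances among 9 points:

d((13, -17), (24, 18)) = 36.6879
d((13, -17), (10, -18)) = 3.1623 <-- minimum
d((13, -17), (1, 27)) = 45.607
d((13, -17), (27, 19)) = 38.6264
d((13, -17), (-2, 8)) = 29.1548
d((13, -17), (-20, 7)) = 40.8044
d((13, -17), (-25, -11)) = 38.4708
d((13, -17), (-11, -1)) = 28.8444
d((24, 18), (10, -18)) = 38.6264
d((24, 18), (1, 27)) = 24.6982
d((24, 18), (27, 19)) = 3.1623 <-- minimum
d((24, 18), (-2, 8)) = 27.8568
d((24, 18), (-20, 7)) = 45.3542
d((24, 18), (-25, -11)) = 56.9386
d((24, 18), (-11, -1)) = 39.8246
d((10, -18), (1, 27)) = 45.8912
d((10, -18), (27, 19)) = 40.7185
d((10, -18), (-2, 8)) = 28.6356
d((10, -18), (-20, 7)) = 39.0512
d((10, -18), (-25, -11)) = 35.6931
d((10, -18), (-11, -1)) = 27.0185
d((1, 27), (27, 19)) = 27.2029
d((1, 27), (-2, 8)) = 19.2354
d((1, 27), (-20, 7)) = 29.0
d((1, 27), (-25, -11)) = 46.0435
d((1, 27), (-11, -1)) = 30.4631
d((27, 19), (-2, 8)) = 31.0161
d((27, 19), (-20, 7)) = 48.5077
d((27, 19), (-25, -11)) = 60.0333
d((27, 19), (-11, -1)) = 42.9418
d((-2, 8), (-20, 7)) = 18.0278
d((-2, 8), (-25, -11)) = 29.8329
d((-2, 8), (-11, -1)) = 12.7279
d((-20, 7), (-25, -11)) = 18.6815
d((-20, 7), (-11, -1)) = 12.0416
d((-25, -11), (-11, -1)) = 17.2047

Minimum distance: 3.1623 (tie among 2 pairs: (13, -17) and (10, -18); (24, 18) and (27, 19))

The minimum Euclidean distance is 3.1623. There is a tie: 2 pairs achieve this minimum — (13, -17) and (10, -18); (24, 18) and (27, 19). Any of these is a valid closest pair. For 9 points, brute-force pairwise comparison is shown above. For large n, the divide-and-conquer algorithm (sort by x, recurse on halves, check the dividing strip) achieves O(n log n).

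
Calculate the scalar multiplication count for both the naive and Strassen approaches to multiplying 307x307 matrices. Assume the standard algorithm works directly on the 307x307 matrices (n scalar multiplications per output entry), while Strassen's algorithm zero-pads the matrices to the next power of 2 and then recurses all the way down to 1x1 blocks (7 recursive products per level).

Matrix multiplication for 307x307 matrices:

Strassen's algorithm requires power-of-2 dimensions. Pad 307x307 to 512x512 (next power of 2).

Standard algorithm: 307^3 = 28934443 multiplications
Strassen's algorithm: 7^(log2(512)) = 7^9 = 40353607 multiplications
Difference: 28934443 - 40353607 = -11419164 (Strassen uses MORE here due to padding overhead — for small or just-over-power-of-2 n, padding can outweigh the per-level savings)

Standard: 28934443 multiplications (307^3). Strassen: 40353607 multiplications (7^9, after padding to 512x512). Strassen reduces 8 recursive multiplications to 7 at each level.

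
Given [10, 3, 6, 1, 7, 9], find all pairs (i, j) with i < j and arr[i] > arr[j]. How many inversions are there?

Finding inversions in [10, 3, 6, 1, 7, 9]:

(0, 1): arr[0]=10 > arr[1]=3
(0, 2): arr[0]=10 > arr[2]=6
(0, 3): arr[0]=10 > arr[3]=1
(0, 4): arr[0]=10 > arr[4]=7
(0, 5): arr[0]=10 > arr[5]=9
(1, 3): arr[1]=3 > arr[3]=1
(2, 3): arr[2]=6 > arr[3]=1

Total inversions: 7

The array has 7 inversion(s): (0,1), (0,2), (0,3), (0,4), (0,5), (1,3), (2,3). Each pair (i,j) satisfies i < j and arr[i] > arr[j].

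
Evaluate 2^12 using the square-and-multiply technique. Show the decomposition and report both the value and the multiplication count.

Computing 2^12 by squaring (build up from 2^1; each line after the first costs one multiplication):

2^1 = 2
2^2 = (2^1)^2 = 2^2 = 4
2^3 = 2 * 2^2 = 2 * 4 = 8
2^6 = (2^3)^2 = 8^2 = 64
2^12 = (2^6)^2 = 64^2 = 4096

Result: 4096
Multiplications needed: 4 (4 lines after 2^1)

2^12 = 4096. Using exponentiation by squaring, this requires 4 multiplications. The key idea: if the exponent is even, square the half-power; if odd, multiply by the base once.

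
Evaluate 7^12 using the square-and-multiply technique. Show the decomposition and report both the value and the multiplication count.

Computing 7^12 by squaring (build up from 7^1; each line after the first costs one multiplication):

7^1 = 7
7^2 = (7^1)^2 = 7^2 = 49
7^3 = 7 * 7^2 = 7 * 49 = 343
7^6 = (7^3)^2 = 343^2 = 117649
7^12 = (7^6)^2 = 117649^2 = 13841287201

Result: 13841287201
Multiplications needed: 4 (4 lines after 7^1)

7^12 = 13841287201. Using exponentiation by squaring, this requires 4 multiplications. The key idea: if the exponent is even, square the half-power; if odd, multiply by the base once.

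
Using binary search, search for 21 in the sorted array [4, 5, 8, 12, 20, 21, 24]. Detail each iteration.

Binary search for 21 in [4, 5, 8, 12, 20, 21, 24]:

lo=0, hi=6, mid=3, arr[mid]=12 -> 12 < 21, search right half
lo=4, hi=6, mid=5, arr[mid]=21 -> Found target at index 5!

Binary search finds 21 at index 5 after 2 comparisons. The search repeatedly halves the search space by comparing with the middle element.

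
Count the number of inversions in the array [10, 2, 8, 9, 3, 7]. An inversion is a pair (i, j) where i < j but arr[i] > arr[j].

Finding inversions in [10, 2, 8, 9, 3, 7]:

(0, 1): arr[0]=10 > arr[1]=2
(0, 2): arr[0]=10 > arr[2]=8
(0, 3): arr[0]=10 > arr[3]=9
(0, 4): arr[0]=10 > arr[4]=3
(0, 5): arr[0]=10 > arr[5]=7
(2, 4): arr[2]=8 > arr[4]=3
(2, 5): arr[2]=8 > arr[5]=7
(3, 4): arr[3]=9 > arr[4]=3
(3, 5): arr[3]=9 > arr[5]=7

Total inversions: 9

The array has 9 inversion(s): (0,1), (0,2), (0,3), (0,4), (0,5), (2,4), (2,5), (3,4), (3,5). Each pair (i,j) satisfies i < j and arr[i] > arr[j].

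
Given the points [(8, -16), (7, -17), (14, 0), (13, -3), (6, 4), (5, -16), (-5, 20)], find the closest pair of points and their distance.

Computing all pairwise distances among 7 points:

d((8, -16), (7, -17)) = 1.4142 <-- minimum
d((8, -16), (14, 0)) = 17.088
d((8, -16), (13, -3)) = 13.9284
d((8, -16), (6, 4)) = 20.0998
d((8, -16), (5, -16)) = 3.0
d((8, -16), (-5, 20)) = 38.2753
d((7, -17), (14, 0)) = 18.3848
d((7, -17), (13, -3)) = 15.2315
d((7, -17), (6, 4)) = 21.0238
d((7, -17), (5, -16)) = 2.2361
d((7, -17), (-5, 20)) = 38.8973
d((14, 0), (13, -3)) = 3.1623
d((14, 0), (6, 4)) = 8.9443
d((14, 0), (5, -16)) = 18.3576
d((14, 0), (-5, 20)) = 27.5862
d((13, -3), (6, 4)) = 9.8995
d((13, -3), (5, -16)) = 15.2643
d((13, -3), (-5, 20)) = 29.2062
d((6, 4), (5, -16)) = 20.025
d((6, 4), (-5, 20)) = 19.4165
d((5, -16), (-5, 20)) = 37.3631

Closest pair: (8, -16) and (7, -17) with distance 1.4142

The closest pair is (8, -16) and (7, -17) with Euclidean distance 1.4142. For 7 points, brute-force pairwise comparison is shown above. For large n, the divide-and-conquer algorithm (sort by x, recurse on halves, check the dividing strip) achieves O(n log n).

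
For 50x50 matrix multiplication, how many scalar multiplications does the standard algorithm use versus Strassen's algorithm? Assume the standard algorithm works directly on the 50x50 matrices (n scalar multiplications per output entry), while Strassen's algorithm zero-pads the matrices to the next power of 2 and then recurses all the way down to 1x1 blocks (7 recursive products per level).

Matrix multiplication for 50x50 matrices:

Strassen's algorithm requires power-of-2 dimensions. Pad 50x50 to 64x64 (next power of 2).

Standard algorithm: 50^3 = 125000 multiplications
Strassen's algorithm: 7^(log2(64)) = 7^6 = 117649 multiplications
Savings: 125000 - 117649 = 7351 multiplications

Standard: 125000 multiplications (50^3). Strassen: 117649 multiplications (7^6, after padding to 64x64). Strassen reduces 8 recursive multiplications to 7 at each level.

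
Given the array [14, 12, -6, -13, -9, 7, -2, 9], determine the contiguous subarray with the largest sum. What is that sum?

Using Kadane's algorithm on [14, 12, -6, -13, -9, 7, -2, 9]:

Scanning through the array:
Position 1 (value 12): max_ending_here = 26, max_so_far = 26
Position 2 (value -6): max_ending_here = 20, max_so_far = 26
Position 3 (value -13): max_ending_here = 7, max_so_far = 26
Position 4 (value -9): max_ending_here = -2, max_so_far = 26
Position 5 (value 7): max_ending_here = 7, max_so_far = 26
Position 6 (value -2): max_ending_here = 5, max_so_far = 26
Position 7 (value 9): max_ending_here = 14, max_so_far = 26

Maximum subarray: [14, 12]
Maximum sum: 26

The maximum subarray is [14, 12] with sum 26. This subarray runs from index 0 to index 1.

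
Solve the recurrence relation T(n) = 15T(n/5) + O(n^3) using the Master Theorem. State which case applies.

Master Theorem for T(n) = 15T(n/5) + O(n^3):

a = 15, b = 5, c = 3
log_b(a) = log_5(15) = 1.6826

Case 3: c = 3 > log_5(15) = 1.6826
T(n) = O(n^3) = O(n^3)

For T(n) = 15T(n/5) + O(n^3): log_5(15) = 1.6826. This is Case 3 of the Master Theorem (c > log_b(a), work dominated by root), giving O(n^3).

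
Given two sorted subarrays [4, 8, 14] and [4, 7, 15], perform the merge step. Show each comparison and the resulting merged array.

Merging process:

Compare 4 vs 4: take 4 from left. Merged: [4]
Compare 8 vs 4: take 4 from right. Merged: [4, 4]
Compare 8 vs 7: take 7 from right. Merged: [4, 4, 7]
Compare 8 vs 15: take 8 from left. Merged: [4, 4, 7, 8]
Compare 14 vs 15: take 14 from left. Merged: [4, 4, 7, 8, 14]
Append remaining from right: [15]. Merged: [4, 4, 7, 8, 14, 15]

Final merged array: [4, 4, 7, 8, 14, 15]
Total comparisons: 5

The merged array is [4, 4, 7, 8, 14, 15], requiring 5 comparisons. The merge step runs in O(n) time where n is the total number of elements.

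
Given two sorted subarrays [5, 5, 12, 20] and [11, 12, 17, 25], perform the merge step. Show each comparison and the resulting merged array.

Merging process:

Compare 5 vs 11: take 5 from left. Merged: [5]
Compare 5 vs 11: take 5 from left. Merged: [5, 5]
Compare 12 vs 11: take 11 from right. Merged: [5, 5, 11]
Compare 12 vs 12: take 12 from left. Merged: [5, 5, 11, 12]
Compare 20 vs 12: take 12 from right. Merged: [5, 5, 11, 12, 12]
Compare 20 vs 17: take 17 from right. Merged: [5, 5, 11, 12, 12, 17]
Compare 20 vs 25: take 20 from left. Merged: [5, 5, 11, 12, 12, 17, 20]
Append remaining from right: [25]. Merged: [5, 5, 11, 12, 12, 17, 20, 25]

Final merged array: [5, 5, 11, 12, 12, 17, 20, 25]
Total comparisons: 7

The merged array is [5, 5, 11, 12, 12, 17, 20, 25], requiring 7 comparisons. The merge step runs in O(n) time where n is the total number of elements.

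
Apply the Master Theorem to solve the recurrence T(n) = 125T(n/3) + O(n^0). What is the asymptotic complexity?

Master Theorem for T(n) = 125T(n/3) + O(n^0):

a = 125, b = 3, c = 0
log_b(a) = log_3(125) = 4.3949

Case 1: c = 0 < log_3(125) = 4.3949
T(n) = O(n^(log_3 125))

For T(n) = 125T(n/3) + O(n^0): log_3(125) = 4.3949. This is Case 1 of the Master Theorem (c < log_b(a), work dominated by leaves), giving O(n^(log_3 125)).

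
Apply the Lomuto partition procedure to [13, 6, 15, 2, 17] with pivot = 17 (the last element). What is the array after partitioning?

Lomuto partition with pivot = 17:

Initial array: [13, 6, 15, 2, 17]

arr[0]=13 <= 17: swap with position 0, array becomes [13, 6, 15, 2, 17]
arr[1]=6 <= 17: swap with position 1, array becomes [13, 6, 15, 2, 17]
arr[2]=15 <= 17: swap with position 2, array becomes [13, 6, 15, 2, 17]
arr[3]=2 <= 17: swap with position 3, array becomes [13, 6, 15, 2, 17]

Place pivot at position 4: [13, 6, 15, 2, 17]
Pivot position: 4

After partitioning with pivot 17, the array becomes [13, 6, 15, 2, 17]. The pivot is placed at index 4. All elements to the left of the pivot are <= 17, and all elements to the right are > 17.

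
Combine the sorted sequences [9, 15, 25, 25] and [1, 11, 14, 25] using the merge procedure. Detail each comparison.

Merging process:

Compare 9 vs 1: take 1 from right. Merged: [1]
Compare 9 vs 11: take 9 from left. Merged: [1, 9]
Compare 15 vs 11: take 11 from right. Merged: [1, 9, 11]
Compare 15 vs 14: take 14 from right. Merged: [1, 9, 11, 14]
Compare 15 vs 25: take 15 from left. Merged: [1, 9, 11, 14, 15]
Compare 25 vs 25: take 25 from left. Merged: [1, 9, 11, 14, 15, 25]
Compare 25 vs 25: take 25 from left. Merged: [1, 9, 11, 14, 15, 25, 25]
Append remaining from right: [25]. Merged: [1, 9, 11, 14, 15, 25, 25, 25]

Final merged array: [1, 9, 11, 14, 15, 25, 25, 25]
Total comparisons: 7

The merged array is [1, 9, 11, 14, 15, 25, 25, 25], requiring 7 comparisons. The merge step runs in O(n) time where n is the total number of elements.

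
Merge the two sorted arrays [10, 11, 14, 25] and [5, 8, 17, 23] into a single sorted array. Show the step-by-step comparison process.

Merging process:

Compare 10 vs 5: take 5 from right. Merged: [5]
Compare 10 vs 8: take 8 from right. Merged: [5, 8]
Compare 10 vs 17: take 10 from left. Merged: [5, 8, 10]
Compare 11 vs 17: take 11 from left. Merged: [5, 8, 10, 11]
Compare 14 vs 17: take 14 from left. Merged: [5, 8, 10, 11, 14]
Compare 25 vs 17: take 17 from right. Merged: [5, 8, 10, 11, 14, 17]
Compare 25 vs 23: take 23 from right. Merged: [5, 8, 10, 11, 14, 17, 23]
Append remaining from left: [25]. Merged: [5, 8, 10, 11, 14, 17, 23, 25]

Final merged array: [5, 8, 10, 11, 14, 17, 23, 25]
Total comparisons: 7

The merged array is [5, 8, 10, 11, 14, 17, 23, 25], requiring 7 comparisons. The merge step runs in O(n) time where n is the total number of elements.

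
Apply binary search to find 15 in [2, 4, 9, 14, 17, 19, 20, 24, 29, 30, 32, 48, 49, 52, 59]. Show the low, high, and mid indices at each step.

Binary search for 15 in [2, 4, 9, 14, 17, 19, 20, 24, 29, 30, 32, 48, 49, 52, 59]:

lo=0, hi=14, mid=7, arr[mid]=24 -> 24 > 15, search left half
lo=0, hi=6, mid=3, arr[mid]=14 -> 14 < 15, search right half
lo=4, hi=6, mid=5, arr[mid]=19 -> 19 > 15, search left half
lo=4, hi=4, mid=4, arr[mid]=17 -> 17 > 15, search left half
lo=4 > hi=3, target 15 not found

Binary search determines that 15 is not in the array after 4 comparisons. The search space was exhausted without finding the target.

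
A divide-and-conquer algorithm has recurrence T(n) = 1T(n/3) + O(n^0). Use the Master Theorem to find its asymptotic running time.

Master Theorem for T(n) = 1T(n/3) + O(n^0):

a = 1, b = 3, c = 0
log_b(a) = log_3(1) = 0.0000

Case 2: c = 0 = log_3(1) = 0.0000
T(n) = O(n^0 log n) = O(log n)

For T(n) = 1T(n/3) + O(n^0): log_3(1) = 0.0000. This is Case 2 of the Master Theorem (c = log_b(a), equal work at all levels), giving O(log n).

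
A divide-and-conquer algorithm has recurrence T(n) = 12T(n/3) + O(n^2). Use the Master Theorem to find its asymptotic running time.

Master Theorem for T(n) = 12T(n/3) + O(n^2):

a = 12, b = 3, c = 2
log_b(a) = log_3(12) = 2.2619

Case 1: c = 2 < log_3(12) = 2.2619
T(n) = O(n^(log_3 12))

For T(n) = 12T(n/3) + O(n^2): log_3(12) = 2.2619. This is Case 1 of the Master Theorem (c < log_b(a), work dominated by leaves), giving O(n^(log_3 12)).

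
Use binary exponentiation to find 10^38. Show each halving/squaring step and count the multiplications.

Computing 10^38 by squaring (build up from 10^1; each line after the first costs one multiplication):

10^1 = 10
10^2 = (10^1)^2 = 10^2 = 100
10^4 = (10^2)^2 = 100^2 = 10000
10^8 = (10^4)^2 = 10000^2 = 100000000
10^9 = 10 * 10^8 = 10 * 100000000 = 1000000000
10^18 = (10^9)^2 = 1000000000^2 = 1000000000000000000
10^19 = 10 * 10^18 = 10 * 1000000000000000000 = 10000000000000000000
10^38 = (10^19)^2 = 10000000000000000000^2 = 100000000000000000000000000000000000000

Result: 100000000000000000000000000000000000000
Multiplications needed: 7 (7 lines after 10^1)

10^38 = 100000000000000000000000000000000000000. Using exponentiation by squaring, this requires 7 multiplications. The key idea: if the exponent is even, square the half-power; if odd, multiply by the base once.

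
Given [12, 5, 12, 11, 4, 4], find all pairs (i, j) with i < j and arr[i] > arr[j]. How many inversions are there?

Finding inversions in [12, 5, 12, 11, 4, 4]:

(0, 1): arr[0]=12 > arr[1]=5
(0, 3): arr[0]=12 > arr[3]=11
(0, 4): arr[0]=12 > arr[4]=4
(0, 5): arr[0]=12 > arr[5]=4
(1, 4): arr[1]=5 > arr[4]=4
(1, 5): arr[1]=5 > arr[5]=4
(2, 3): arr[2]=12 > arr[3]=11
(2, 4): arr[2]=12 > arr[4]=4
(2, 5): arr[2]=12 > arr[5]=4
(3, 4): arr[3]=11 > arr[4]=4
(3, 5): arr[3]=11 > arr[5]=4

Total inversions: 11

The array has 11 inversion(s): (0,1), (0,3), (0,4), (0,5), (1,4), (1,5), (2,3), (2,4), (2,5), (3,4), (3,5). Each pair (i,j) satisfies i < j and arr[i] > arr[j].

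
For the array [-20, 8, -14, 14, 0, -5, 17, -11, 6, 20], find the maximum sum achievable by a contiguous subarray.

Using Kadane's algorithm on [-20, 8, -14, 14, 0, -5, 17, -11, 6, 20]:

Scanning through the array:
Position 1 (value 8): max_ending_here = 8, max_so_far = 8
Position 2 (value -14): max_ending_here = -6, max_so_far = 8
Position 3 (value 14): max_ending_here = 14, max_so_far = 14
Position 4 (value 0): max_ending_here = 14, max_so_far = 14
Position 5 (value -5): max_ending_here = 9, max_so_far = 14
Position 6 (value 17): max_ending_here = 26, max_so_far = 26
Position 7 (value -11): max_ending_here = 15, max_so_far = 26
Position 8 (value 6): max_ending_here = 21, max_so_far = 26
Position 9 (value 20): max_ending_here = 41, max_so_far = 41

Maximum subarray: [14, 0, -5, 17, -11, 6, 20]
Maximum sum: 41

The maximum subarray is [14, 0, -5, 17, -11, 6, 20] with sum 41. This subarray runs from index 3 to index 9.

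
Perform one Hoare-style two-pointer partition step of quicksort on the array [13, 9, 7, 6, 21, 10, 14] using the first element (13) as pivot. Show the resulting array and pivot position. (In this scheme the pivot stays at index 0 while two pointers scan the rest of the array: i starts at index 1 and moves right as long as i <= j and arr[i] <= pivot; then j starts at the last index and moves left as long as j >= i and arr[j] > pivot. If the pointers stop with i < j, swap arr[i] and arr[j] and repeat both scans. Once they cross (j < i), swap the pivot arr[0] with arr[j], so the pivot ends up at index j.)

Hoare-style two-pointer partition with pivot = 13:

Initial array: [13, 9, 7, 6, 21, 10, 14]

Pointers start at i = 1, j = 6.
i stops at index 4 (arr[4]=21 > 13), j stops at index 5 (arr[5]=10 <= 13): swap arr[4] and arr[5], array becomes [13, 9, 7, 6, 10, 21, 14]
i ends at 5, j ends at 4: the pointers have crossed (j < i), so scanning stops.

Swap pivot arr[0] with arr[4] to place pivot at position 4: [10, 9, 7, 6, 13, 21, 14]
Pivot position: 4

After partitioning with pivot 13, the array becomes [10, 9, 7, 6, 13, 21, 14]. The pivot is placed at index 4. All elements to the left of the pivot are <= 13, and all elements to the right are > 13.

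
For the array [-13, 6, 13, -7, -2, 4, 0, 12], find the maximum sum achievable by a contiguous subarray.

Using Kadane's algorithm on [-13, 6, 13, -7, -2, 4, 0, 12]:

Scanning through the array:
Position 1 (value 6): max_ending_here = 6, max_so_far = 6
Position 2 (value 13): max_ending_here = 19, max_so_far = 19
Position 3 (value -7): max_ending_here = 12, max_so_far = 19
Position 4 (value -2): max_ending_here = 10, max_so_far = 19
Position 5 (value 4): max_ending_here = 14, max_so_far = 19
Position 6 (value 0): max_ending_here = 14, max_so_far = 19
Position 7 (value 12): max_ending_here = 26, max_so_far = 26

Maximum subarray: [6, 13, -7, -2, 4, 0, 12]
Maximum sum: 26

The maximum subarray is [6, 13, -7, -2, 4, 0, 12] with sum 26. This subarray runs from index 1 to index 7.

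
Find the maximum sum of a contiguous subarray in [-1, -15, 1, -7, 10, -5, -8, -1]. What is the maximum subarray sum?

Using Kadane's algorithm on [-1, -15, 1, -7, 10, -5, -8, -1]:

Scanning through the array:
Position 1 (value -15): max_ending_here = -15, max_so_far = -1
Position 2 (value 1): max_ending_here = 1, max_so_far = 1
Position 3 (value -7): max_ending_here = -6, max_so_far = 1
Position 4 (value 10): max_ending_here = 10, max_so_far = 10
Position 5 (value -5): max_ending_here = 5, max_so_far = 10
Position 6 (value -8): max_ending_here = -3, max_so_far = 10
Position 7 (value -1): max_ending_here = -1, max_so_far = 10

Maximum subarray: [10]
Maximum sum: 10

The maximum subarray is [10] with sum 10. This subarray runs from index 4 to index 4.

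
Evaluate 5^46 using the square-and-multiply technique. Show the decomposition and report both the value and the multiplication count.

Computing 5^46 by squaring (build up from 5^1; each line after the first costs one multiplication):

5^1 = 5
5^2 = (5^1)^2 = 5^2 = 25
5^4 = (5^2)^2 = 25^2 = 625
5^5 = 5 * 5^4 = 5 * 625 = 3125
5^10 = (5^5)^2 = 3125^2 = 9765625
5^11 = 5 * 5^10 = 5 * 9765625 = 48828125
5^22 = (5^11)^2 = 48828125^2 = 2384185791015625
5^23 = 5 * 5^22 = 5 * 2384185791015625 = 11920928955078125
5^46 = (5^23)^2 = 11920928955078125^2 = 142108547152020037174224853515625

Result: 142108547152020037174224853515625
Multiplications needed: 8 (8 lines after 5^1)

5^46 = 142108547152020037174224853515625. Using exponentiation by squaring, this requires 8 multiplications. The key idea: if the exponent is even, square the half-power; if odd, multiply by the base once.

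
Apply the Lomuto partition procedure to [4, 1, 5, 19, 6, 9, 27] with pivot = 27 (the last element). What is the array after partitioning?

Lomuto partition with pivot = 27:

Initial array: [4, 1, 5, 19, 6, 9, 27]

arr[0]=4 <= 27: swap with position 0, array becomes [4, 1, 5, 19, 6, 9, 27]
arr[1]=1 <= 27: swap with position 1, array becomes [4, 1, 5, 19, 6, 9, 27]
arr[2]=5 <= 27: swap with position 2, array becomes [4, 1, 5, 19, 6, 9, 27]
arr[3]=19 <= 27: swap with position 3, array becomes [4, 1, 5, 19, 6, 9, 27]
arr[4]=6 <= 27: swap with position 4, array becomes [4, 1, 5, 19, 6, 9, 27]
arr[5]=9 <= 27: swap with position 5, array becomes [4, 1, 5, 19, 6, 9, 27]

Place pivot at position 6: [4, 1, 5, 19, 6, 9, 27]
Pivot position: 6

After partitioning with pivot 27, the array becomes [4, 1, 5, 19, 6, 9, 27]. The pivot is placed at index 6. All elements to the left of the pivot are <= 27, and all elements to the right are > 27.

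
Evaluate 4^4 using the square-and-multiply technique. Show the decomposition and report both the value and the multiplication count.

Computing 4^4 by squaring (build up from 4^1; each line after the first costs one multiplication):

4^1 = 4
4^2 = (4^1)^2 = 4^2 = 16
4^4 = (4^2)^2 = 16^2 = 256

Result: 256
Multiplications needed: 2 (2 lines after 4^1)

4^4 = 256. Using exponentiation by squaring, this requires 2 multiplications. The key idea: if the exponent is even, square the half-power; if odd, multiply by the base once.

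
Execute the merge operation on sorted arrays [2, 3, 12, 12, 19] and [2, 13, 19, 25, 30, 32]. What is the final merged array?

Merging process:

Compare 2 vs 2: take 2 from left. Merged: [2]
Compare 3 vs 2: take 2 from right. Merged: [2, 2]
Compare 3 vs 13: take 3 from left. Merged: [2, 2, 3]
Compare 12 vs 13: take 12 from left. Merged: [2, 2, 3, 12]
Compare 12 vs 13: take 12 from left. Merged: [2, 2, 3, 12, 12]
Compare 19 vs 13: take 13 from right. Merged: [2, 2, 3, 12, 12, 13]
Compare 19 vs 19: take 19 from left. Merged: [2, 2, 3, 12, 12, 13, 19]
Append remaining from right: [19, 25, 30, 32]. Merged: [2, 2, 3, 12, 12, 13, 19, 19, 25, 30, 32]

Final merged array: [2, 2, 3, 12, 12, 13, 19, 19, 25, 30, 32]
Total comparisons: 7

The merged array is [2, 2, 3, 12, 12, 13, 19, 19, 25, 30, 32], requiring 7 comparisons. The merge step runs in O(n) time where n is the total number of elements.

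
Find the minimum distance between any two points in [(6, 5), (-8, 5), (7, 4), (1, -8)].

Computing all pairwise distances among 4 points:

d((6, 5), (-8, 5)) = 14.0
d((6, 5), (7, 4)) = 1.4142 <-- minimum
d((6, 5), (1, -8)) = 13.9284
d((-8, 5), (7, 4)) = 15.0333
d((-8, 5), (1, -8)) = 15.8114
d((7, 4), (1, -8)) = 13.4164

Closest pair: (6, 5) and (7, 4) with distance 1.4142

The closest pair is (6, 5) and (7, 4) with Euclidean distance 1.4142. For 4 points, brute-force pairwise comparison is shown above. For large n, the divide-and-conquer algorithm (sort by x, recurse on halves, check the dividing strip) achieves O(n log n).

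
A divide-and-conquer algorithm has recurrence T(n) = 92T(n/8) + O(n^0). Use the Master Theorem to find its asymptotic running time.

Master Theorem for T(n) = 92T(n/8) + O(n^0):

a = 92, b = 8, c = 0
log_b(a) = log_8(92) = 2.1745

Case 1: c = 0 < log_8(92) = 2.1745
T(n) = O(n^(log_8 92))

For T(n) = 92T(n/8) + O(n^0): log_8(92) = 2.1745. This is Case 1 of the Master Theorem (c < log_b(a), work dominated by leaves), giving O(n^(log_8 92)).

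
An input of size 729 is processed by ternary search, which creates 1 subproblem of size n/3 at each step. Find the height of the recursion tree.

For divide and conquer with division factor 3:

Problem sizes at each level:
Level 0: 729
Level 1: 243
Level 2: 81
Level 3: 27
Level 4: 9
Level 5: 3
Level 6: 1

The root is level 0 and the size-1 base case is level 6 (the tree spans levels 0 through 6, i.e. 7 levels counting the root), so the depth is the number of divisions: log_3(729) = 6

The recursion tree depth is log_3(729) = 6. At each level, the problem size is divided by 3, so it takes 6 divisions to reduce to a base case of size 1. The algorithm makes 1 recursive call at each level.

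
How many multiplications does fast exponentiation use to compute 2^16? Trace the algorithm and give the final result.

Computing 2^16 by squaring (build up from 2^1; each line after the first costs one multiplication):

2^1 = 2
2^2 = (2^1)^2 = 2^2 = 4
2^4 = (2^2)^2 = 4^2 = 16
2^8 = (2^4)^2 = 16^2 = 256
2^16 = (2^8)^2 = 256^2 = 65536

Result: 65536
Multiplications needed: 4 (4 lines after 2^1)

2^16 = 65536. Using exponentiation by squaring, this requires 4 multiplications. The key idea: if the exponent is even, square the half-power; if odd, multiply by the base once.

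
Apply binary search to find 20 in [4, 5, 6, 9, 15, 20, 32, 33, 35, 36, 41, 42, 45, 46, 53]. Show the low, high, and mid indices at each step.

Binary search for 20 in [4, 5, 6, 9, 15, 20, 32, 33, 35, 36, 41, 42, 45, 46, 53]:

lo=0, hi=14, mid=7, arr[mid]=33 -> 33 > 20, search left half
lo=0, hi=6, mid=3, arr[mid]=9 -> 9 < 20, search right half
lo=4, hi=6, mid=5, arr[mid]=20 -> Found target at index 5!

Binary search finds 20 at index 5 after 3 comparisons. The search repeatedly halves the search space by comparing with the middle element.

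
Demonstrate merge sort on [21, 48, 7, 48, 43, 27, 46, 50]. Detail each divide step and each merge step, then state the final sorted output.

Merge sort trace:

Split: [21, 48, 7, 48, 43, 27, 46, 50] -> [21, 48, 7, 48] and [43, 27, 46, 50]
  Split: [21, 48, 7, 48] -> [21, 48] and [7, 48]
    Split: [21, 48] -> [21] and [48]
    Merge: [21] + [48] -> [21, 48]
    Split: [7, 48] -> [7] and [48]
    Merge: [7] + [48] -> [7, 48]
  Merge: [21, 48] + [7, 48] -> [7, 21, 48, 48]
  Split: [43, 27, 46, 50] -> [43, 27] and [46, 50]
    Split: [43, 27] -> [43] and [27]
    Merge: [43] + [27] -> [27, 43]
    Split: [46, 50] -> [46] and [50]
    Merge: [46] + [50] -> [46, 50]
  Merge: [27, 43] + [46, 50] -> [27, 43, 46, 50]
Merge: [7, 21, 48, 48] + [27, 43, 46, 50] -> [7, 21, 27, 43, 46, 48, 48, 50]

Final sorted array: [7, 21, 27, 43, 46, 48, 48, 50]

The merge sort proceeds by recursively splitting the array and merging sorted halves.
After all merges, the sorted array is [7, 21, 27, 43, 46, 48, 48, 50].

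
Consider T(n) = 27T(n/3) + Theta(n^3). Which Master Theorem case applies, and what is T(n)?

Master Theorem for T(n) = 27T(n/3) + O(n^3):

a = 27, b = 3, c = 3
log_b(a) = log_3(27) = 3.0000

Case 2: c = 3 = log_3(27) = 3.0000
T(n) = O(n^3 log n) = O(n^3 log n)

For T(n) = 27T(n/3) + O(n^3): log_3(27) = 3.0000. This is Case 2 of the Master Theorem (c = log_b(a), equal work at all levels), giving O(n^3 log n).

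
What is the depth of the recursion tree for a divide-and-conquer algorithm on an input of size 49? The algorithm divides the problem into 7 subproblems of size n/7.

For divide and conquer with division factor 7:

Problem sizes at each level:
Level 0: 49
Level 1: 7
Level 2: 1

The root is level 0 and the size-1 base case is level 2 (the tree spans levels 0 through 2, i.e. 3 levels counting the root), so the depth is the number of divisions: log_7(49) = 2

The recursion tree depth is log_7(49) = 2. At each level, the problem size is divided by 7, so it takes 2 divisions to reduce to a base case of size 1. The algorithm makes 7 recursive calls at each level.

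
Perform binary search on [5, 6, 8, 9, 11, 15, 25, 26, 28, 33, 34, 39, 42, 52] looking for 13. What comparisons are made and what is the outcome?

Binary search for 13 in [5, 6, 8, 9, 11, 15, 25, 26, 28, 33, 34, 39, 42, 52]:

lo=0, hi=13, mid=6, arr[mid]=25 -> 25 > 13, search left half
lo=0, hi=5, mid=2, arr[mid]=8 -> 8 < 13, search right half
lo=3, hi=5, mid=4, arr[mid]=11 -> 11 < 13, search right half
lo=5, hi=5, mid=5, arr[mid]=15 -> 15 > 13, search left half
lo=5 > hi=4, target 13 not found

Binary search determines that 13 is not in the array after 4 comparisons. The search space was exhausted without finding the target.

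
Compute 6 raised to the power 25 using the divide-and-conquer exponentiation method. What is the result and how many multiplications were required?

Computing 6^25 by squaring (build up from 6^1; each line after the first costs one multiplication):

6^1 = 6
6^2 = (6^1)^2 = 6^2 = 36
6^3 = 6 * 6^2 = 6 * 36 = 216
6^6 = (6^3)^2 = 216^2 = 46656
6^12 = (6^6)^2 = 46656^2 = 2176782336
6^24 = (6^12)^2 = 2176782336^2 = 4738381338321616896
6^25 = 6 * 6^24 = 6 * 4738381338321616896 = 28430288029929701376

Result: 28430288029929701376
Multiplications needed: 6 (6 lines after 6^1)

6^25 = 28430288029929701376. Using exponentiation by squaring, this requires 6 multiplications. The key idea: if the exponent is even, square the half-power; if odd, multiply by the base once.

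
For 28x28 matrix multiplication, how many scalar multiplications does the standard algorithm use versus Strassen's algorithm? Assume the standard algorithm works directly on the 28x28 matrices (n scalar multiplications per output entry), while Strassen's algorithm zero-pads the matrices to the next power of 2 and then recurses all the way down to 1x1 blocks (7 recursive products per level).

Matrix multiplication for 28x28 matrices:

Strassen's algorithm requires power-of-2 dimensions. Pad 28x28 to 32x32 (next power of 2).

Standard algorithm: 28^3 = 21952 multiplications
Strassen's algorithm: 7^(log2(32)) = 7^5 = 16807 multiplications
Savings: 21952 - 16807 = 5145 multiplications

Standard: 21952 multiplications (28^3). Strassen: 16807 multiplications (7^5, after padding to 32x32). Strassen reduces 8 recursive multiplications to 7 at each level.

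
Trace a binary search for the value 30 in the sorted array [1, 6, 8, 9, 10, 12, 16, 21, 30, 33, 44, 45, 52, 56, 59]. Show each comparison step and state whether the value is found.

Binary search for 30 in [1, 6, 8, 9, 10, 12, 16, 21, 30, 33, 44, 45, 52, 56, 59]:

lo=0, hi=14, mid=7, arr[mid]=21 -> 21 < 30, search right half
lo=8, hi=14, mid=11, arr[mid]=45 -> 45 > 30, search left half
lo=8, hi=10, mid=9, arr[mid]=33 -> 33 > 30, search left half
lo=8, hi=8, mid=8, arr[mid]=30 -> Found target at index 8!

Binary search finds 30 at index 8 after 4 comparisons. The search repeatedly halves the search space by comparing with the middle element.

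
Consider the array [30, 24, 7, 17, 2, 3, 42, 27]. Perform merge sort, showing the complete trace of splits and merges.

Merge sort trace:

Split: [30, 24, 7, 17, 2, 3, 42, 27] -> [30, 24, 7, 17] and [2, 3, 42, 27]
  Split: [30, 24, 7, 17] -> [30, 24] and [7, 17]
    Split: [30, 24] -> [30] and [24]
    Merge: [30] + [24] -> [24, 30]
    Split: [7, 17] -> [7] and [17]
    Merge: [7] + [17] -> [7, 17]
  Merge: [24, 30] + [7, 17] -> [7, 17, 24, 30]
  Split: [2, 3, 42, 27] -> [2, 3] and [42, 27]
    Split: [2, 3] -> [2] and [3]
    Merge: [2] + [3] -> [2, 3]
    Split: [42, 27] -> [42] and [27]
    Merge: [42] + [27] -> [27, 42]
  Merge: [2, 3] + [27, 42] -> [2, 3, 27, 42]
Merge: [7, 17, 24, 30] + [2, 3, 27, 42] -> [2, 3, 7, 17, 24, 27, 30, 42]

Final sorted array: [2, 3, 7, 17, 24, 27, 30, 42]

The merge sort proceeds by recursively splitting the array and merging sorted halves.
After all merges, the sorted array is [2, 3, 7, 17, 24, 27, 30, 42].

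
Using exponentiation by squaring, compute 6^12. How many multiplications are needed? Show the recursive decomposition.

Computing 6^12 by squaring (build up from 6^1; each line after the first costs one multiplication):

6^1 = 6
6^2 = (6^1)^2 = 6^2 = 36
6^3 = 6 * 6^2 = 6 * 36 = 216
6^6 = (6^3)^2 = 216^2 = 46656
6^12 = (6^6)^2 = 46656^2 = 2176782336

Result: 2176782336
Multiplications needed: 4 (4 lines after 6^1)

6^12 = 2176782336. Using exponentiation by squaring, this requires 4 multiplications. The key idea: if the exponent is even, square the half-power; if odd, multiply by the base once.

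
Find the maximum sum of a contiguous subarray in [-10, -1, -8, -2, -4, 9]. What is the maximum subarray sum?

Using Kadane's algorithm on [-10, -1, -8, -2, -4, 9]:

Scanning through the array:
Position 1 (value -1): max_ending_here = -1, max_so_far = -1
Position 2 (value -8): max_ending_here = -8, max_so_far = -1
Position 3 (value -2): max_ending_here = -2, max_so_far = -1
Position 4 (value -4): max_ending_here = -4, max_so_far = -1
Position 5 (value 9): max_ending_here = 9, max_so_far = 9

Maximum subarray: [9]
Maximum sum: 9

The maximum subarray is [9] with sum 9. This subarray runs from index 5 to index 5.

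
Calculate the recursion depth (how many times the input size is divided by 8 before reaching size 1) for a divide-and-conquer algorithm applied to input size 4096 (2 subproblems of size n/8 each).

For divide and conquer with division factor 8:

Problem sizes at each level:
Level 0: 4096
Level 1: 512
Level 2: 64
Level 3: 8
Level 4: 1

The root is level 0 and the size-1 base case is level 4 (the tree spans levels 0 through 4, i.e. 5 levels counting the root), so the depth is the number of divisions: log_8(4096) = 4

The recursion tree depth is log_8(4096) = 4. At each level, the problem size is divided by 8, so it takes 4 divisions to reduce to a base case of size 1. The algorithm makes 2 recursive calls at each level.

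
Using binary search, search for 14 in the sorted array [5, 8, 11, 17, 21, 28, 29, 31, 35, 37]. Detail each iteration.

Binary search for 14 in [5, 8, 11, 17, 21, 28, 29, 31, 35, 37]:

lo=0, hi=9, mid=4, arr[mid]=21 -> 21 > 14, search left half
lo=0, hi=3, mid=1, arr[mid]=8 -> 8 < 14, search right half
lo=2, hi=3, mid=2, arr[mid]=11 -> 11 < 14, search right half
lo=3, hi=3, mid=3, arr[mid]=17 -> 17 > 14, search left half
lo=3 > hi=2, target 14 not found

Binary search determines that 14 is not in the array after 4 comparisons. The search space was exhausted without finding the target.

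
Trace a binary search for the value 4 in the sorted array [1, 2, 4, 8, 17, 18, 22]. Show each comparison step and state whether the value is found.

Binary search for 4 in [1, 2, 4, 8, 17, 18, 22]:

lo=0, hi=6, mid=3, arr[mid]=8 -> 8 > 4, search left half
lo=0, hi=2, mid=1, arr[mid]=2 -> 2 < 4, search right half
lo=2, hi=2, mid=2, arr[mid]=4 -> Found target at index 2!

Binary search finds 4 at index 2 after 3 comparisons. The search repeatedly halves the search space by comparing with the middle element.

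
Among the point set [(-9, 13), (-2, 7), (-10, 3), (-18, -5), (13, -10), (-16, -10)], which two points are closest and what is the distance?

Computing all pairwise distances among 6 points:

d((-9, 13), (-2, 7)) = 9.2195
d((-9, 13), (-10, 3)) = 10.0499
d((-9, 13), (-18, -5)) = 20.1246
d((-9, 13), (13, -10)) = 31.8277
d((-9, 13), (-16, -10)) = 24.0416
d((-2, 7), (-10, 3)) = 8.9443
d((-2, 7), (-18, -5)) = 20.0
d((-2, 7), (13, -10)) = 22.6716
d((-2, 7), (-16, -10)) = 22.0227
d((-10, 3), (-18, -5)) = 11.3137
d((-10, 3), (13, -10)) = 26.4197
d((-10, 3), (-16, -10)) = 14.3178
d((-18, -5), (13, -10)) = 31.4006
d((-18, -5), (-16, -10)) = 5.3852 <-- minimum
d((13, -10), (-16, -10)) = 29.0

Closest pair: (-18, -5) and (-16, -10) with distance 5.3852

The closest pair is (-18, -5) and (-16, -10) with Euclidean distance 5.3852. For 6 points, brute-force pairwise comparison is shown above. For large n, the divide-and-conquer algorithm (sort by x, recurse on halves, check the dividing strip) achieves O(n log n).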